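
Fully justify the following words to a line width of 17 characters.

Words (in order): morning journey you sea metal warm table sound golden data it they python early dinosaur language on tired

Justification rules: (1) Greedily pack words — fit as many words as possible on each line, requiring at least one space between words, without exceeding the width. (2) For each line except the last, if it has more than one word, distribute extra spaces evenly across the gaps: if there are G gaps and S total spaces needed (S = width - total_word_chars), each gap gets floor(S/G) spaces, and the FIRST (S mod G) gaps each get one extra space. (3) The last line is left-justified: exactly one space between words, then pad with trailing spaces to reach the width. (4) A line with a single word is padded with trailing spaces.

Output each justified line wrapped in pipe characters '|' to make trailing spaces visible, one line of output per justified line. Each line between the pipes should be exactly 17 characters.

Line 1: ['morning', 'journey'] (min_width=15, slack=2)
Line 2: ['you', 'sea', 'metal'] (min_width=13, slack=4)
Line 3: ['warm', 'table', 'sound'] (min_width=16, slack=1)
Line 4: ['golden', 'data', 'it'] (min_width=14, slack=3)
Line 5: ['they', 'python', 'early'] (min_width=17, slack=0)
Line 6: ['dinosaur', 'language'] (min_width=17, slack=0)
Line 7: ['on', 'tired'] (min_width=8, slack=9)

Answer: |morning   journey|
|you   sea   metal|
|warm  table sound|
|golden   data  it|
|they python early|
|dinosaur language|
|on tired         |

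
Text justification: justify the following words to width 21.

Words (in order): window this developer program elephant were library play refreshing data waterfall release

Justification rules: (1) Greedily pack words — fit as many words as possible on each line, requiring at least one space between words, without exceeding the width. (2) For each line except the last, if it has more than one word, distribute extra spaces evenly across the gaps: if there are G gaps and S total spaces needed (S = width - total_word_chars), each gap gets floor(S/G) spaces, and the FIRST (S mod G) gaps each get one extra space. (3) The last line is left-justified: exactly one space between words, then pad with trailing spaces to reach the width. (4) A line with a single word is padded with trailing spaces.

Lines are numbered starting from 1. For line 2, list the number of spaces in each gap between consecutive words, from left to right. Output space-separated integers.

Answer: 1 1

Derivation:
Line 1: ['window', 'this', 'developer'] (min_width=21, slack=0)
Line 2: ['program', 'elephant', 'were'] (min_width=21, slack=0)
Line 3: ['library', 'play'] (min_width=12, slack=9)
Line 4: ['refreshing', 'data'] (min_width=15, slack=6)
Line 5: ['waterfall', 'release'] (min_width=17, slack=4)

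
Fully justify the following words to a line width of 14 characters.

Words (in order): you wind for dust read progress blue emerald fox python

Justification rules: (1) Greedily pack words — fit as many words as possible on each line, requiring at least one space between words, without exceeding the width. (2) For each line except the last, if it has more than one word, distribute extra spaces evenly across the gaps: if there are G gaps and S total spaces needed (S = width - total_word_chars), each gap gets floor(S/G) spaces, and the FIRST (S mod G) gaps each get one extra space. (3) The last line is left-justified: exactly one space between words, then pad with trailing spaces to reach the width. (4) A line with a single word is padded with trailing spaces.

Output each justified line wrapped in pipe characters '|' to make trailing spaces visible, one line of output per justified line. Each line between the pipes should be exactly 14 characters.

Line 1: ['you', 'wind', 'for'] (min_width=12, slack=2)
Line 2: ['dust', 'read'] (min_width=9, slack=5)
Line 3: ['progress', 'blue'] (min_width=13, slack=1)
Line 4: ['emerald', 'fox'] (min_width=11, slack=3)
Line 5: ['python'] (min_width=6, slack=8)

Answer: |you  wind  for|
|dust      read|
|progress  blue|
|emerald    fox|
|python        |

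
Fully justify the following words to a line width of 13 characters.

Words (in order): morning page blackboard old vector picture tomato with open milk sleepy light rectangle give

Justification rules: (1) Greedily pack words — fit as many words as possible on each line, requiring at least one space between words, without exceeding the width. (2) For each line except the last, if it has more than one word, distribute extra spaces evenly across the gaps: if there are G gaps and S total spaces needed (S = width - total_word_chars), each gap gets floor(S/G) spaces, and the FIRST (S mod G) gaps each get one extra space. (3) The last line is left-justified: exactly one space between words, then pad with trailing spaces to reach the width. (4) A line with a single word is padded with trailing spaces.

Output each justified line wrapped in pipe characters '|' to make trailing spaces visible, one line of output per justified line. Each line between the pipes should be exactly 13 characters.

Line 1: ['morning', 'page'] (min_width=12, slack=1)
Line 2: ['blackboard'] (min_width=10, slack=3)
Line 3: ['old', 'vector'] (min_width=10, slack=3)
Line 4: ['picture'] (min_width=7, slack=6)
Line 5: ['tomato', 'with'] (min_width=11, slack=2)
Line 6: ['open', 'milk'] (min_width=9, slack=4)
Line 7: ['sleepy', 'light'] (min_width=12, slack=1)
Line 8: ['rectangle'] (min_width=9, slack=4)
Line 9: ['give'] (min_width=4, slack=9)

Answer: |morning  page|
|blackboard   |
|old    vector|
|picture      |
|tomato   with|
|open     milk|
|sleepy  light|
|rectangle    |
|give         |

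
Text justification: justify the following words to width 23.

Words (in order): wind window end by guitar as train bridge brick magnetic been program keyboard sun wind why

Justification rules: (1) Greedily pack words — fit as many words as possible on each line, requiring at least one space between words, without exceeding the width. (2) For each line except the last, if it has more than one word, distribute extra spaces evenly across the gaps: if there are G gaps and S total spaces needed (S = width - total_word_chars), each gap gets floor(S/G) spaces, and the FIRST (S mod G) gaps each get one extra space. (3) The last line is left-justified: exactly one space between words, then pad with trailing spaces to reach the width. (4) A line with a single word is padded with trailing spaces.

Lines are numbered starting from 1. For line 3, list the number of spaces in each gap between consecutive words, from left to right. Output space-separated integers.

Line 1: ['wind', 'window', 'end', 'by'] (min_width=18, slack=5)
Line 2: ['guitar', 'as', 'train', 'bridge'] (min_width=22, slack=1)
Line 3: ['brick', 'magnetic', 'been'] (min_width=19, slack=4)
Line 4: ['program', 'keyboard', 'sun'] (min_width=20, slack=3)
Line 5: ['wind', 'why'] (min_width=8, slack=15)

Answer: 3 3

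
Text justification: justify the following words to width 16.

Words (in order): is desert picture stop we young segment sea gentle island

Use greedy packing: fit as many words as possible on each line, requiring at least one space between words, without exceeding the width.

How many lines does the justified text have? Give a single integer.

Answer: 5

Derivation:
Line 1: ['is', 'desert'] (min_width=9, slack=7)
Line 2: ['picture', 'stop', 'we'] (min_width=15, slack=1)
Line 3: ['young', 'segment'] (min_width=13, slack=3)
Line 4: ['sea', 'gentle'] (min_width=10, slack=6)
Line 5: ['island'] (min_width=6, slack=10)
Total lines: 5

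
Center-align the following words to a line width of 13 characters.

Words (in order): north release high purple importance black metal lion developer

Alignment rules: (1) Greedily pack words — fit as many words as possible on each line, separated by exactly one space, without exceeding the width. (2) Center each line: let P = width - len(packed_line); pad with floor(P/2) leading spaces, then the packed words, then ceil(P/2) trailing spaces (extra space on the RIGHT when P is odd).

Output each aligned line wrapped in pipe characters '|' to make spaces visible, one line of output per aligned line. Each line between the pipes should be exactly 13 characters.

Answer: |north release|
| high purple |
| importance  |
| black metal |
|    lion     |
|  developer  |

Derivation:
Line 1: ['north', 'release'] (min_width=13, slack=0)
Line 2: ['high', 'purple'] (min_width=11, slack=2)
Line 3: ['importance'] (min_width=10, slack=3)
Line 4: ['black', 'metal'] (min_width=11, slack=2)
Line 5: ['lion'] (min_width=4, slack=9)
Line 6: ['developer'] (min_width=9, slack=4)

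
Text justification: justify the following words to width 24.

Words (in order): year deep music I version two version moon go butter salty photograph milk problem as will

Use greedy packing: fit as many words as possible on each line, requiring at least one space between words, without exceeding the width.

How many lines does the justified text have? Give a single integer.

Line 1: ['year', 'deep', 'music', 'I'] (min_width=17, slack=7)
Line 2: ['version', 'two', 'version', 'moon'] (min_width=24, slack=0)
Line 3: ['go', 'butter', 'salty'] (min_width=15, slack=9)
Line 4: ['photograph', 'milk', 'problem'] (min_width=23, slack=1)
Line 5: ['as', 'will'] (min_width=7, slack=17)
Total lines: 5

Answer: 5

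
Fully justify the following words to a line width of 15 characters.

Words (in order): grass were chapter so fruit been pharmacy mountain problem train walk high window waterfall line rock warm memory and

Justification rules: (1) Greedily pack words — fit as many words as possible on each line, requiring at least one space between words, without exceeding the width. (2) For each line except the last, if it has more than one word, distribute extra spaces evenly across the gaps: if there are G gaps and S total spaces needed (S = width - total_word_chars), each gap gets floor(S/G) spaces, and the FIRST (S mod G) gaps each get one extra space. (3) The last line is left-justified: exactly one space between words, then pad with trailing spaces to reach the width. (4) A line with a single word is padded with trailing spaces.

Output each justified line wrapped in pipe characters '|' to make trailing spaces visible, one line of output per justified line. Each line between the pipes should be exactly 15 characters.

Line 1: ['grass', 'were'] (min_width=10, slack=5)
Line 2: ['chapter', 'so'] (min_width=10, slack=5)
Line 3: ['fruit', 'been'] (min_width=10, slack=5)
Line 4: ['pharmacy'] (min_width=8, slack=7)
Line 5: ['mountain'] (min_width=8, slack=7)
Line 6: ['problem', 'train'] (min_width=13, slack=2)
Line 7: ['walk', 'high'] (min_width=9, slack=6)
Line 8: ['window'] (min_width=6, slack=9)
Line 9: ['waterfall', 'line'] (min_width=14, slack=1)
Line 10: ['rock', 'warm'] (min_width=9, slack=6)
Line 11: ['memory', 'and'] (min_width=10, slack=5)

Answer: |grass      were|
|chapter      so|
|fruit      been|
|pharmacy       |
|mountain       |
|problem   train|
|walk       high|
|window         |
|waterfall  line|
|rock       warm|
|memory and     |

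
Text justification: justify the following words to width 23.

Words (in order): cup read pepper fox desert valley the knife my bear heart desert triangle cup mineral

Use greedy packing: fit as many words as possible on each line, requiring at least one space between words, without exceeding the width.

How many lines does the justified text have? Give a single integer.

Line 1: ['cup', 'read', 'pepper', 'fox'] (min_width=19, slack=4)
Line 2: ['desert', 'valley', 'the', 'knife'] (min_width=23, slack=0)
Line 3: ['my', 'bear', 'heart', 'desert'] (min_width=20, slack=3)
Line 4: ['triangle', 'cup', 'mineral'] (min_width=20, slack=3)
Total lines: 4

Answer: 4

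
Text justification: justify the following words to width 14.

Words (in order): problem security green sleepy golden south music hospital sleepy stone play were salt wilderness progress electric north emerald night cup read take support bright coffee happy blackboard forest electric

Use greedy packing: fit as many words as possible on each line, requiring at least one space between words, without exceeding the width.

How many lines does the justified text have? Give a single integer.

Line 1: ['problem'] (min_width=7, slack=7)
Line 2: ['security', 'green'] (min_width=14, slack=0)
Line 3: ['sleepy', 'golden'] (min_width=13, slack=1)
Line 4: ['south', 'music'] (min_width=11, slack=3)
Line 5: ['hospital'] (min_width=8, slack=6)
Line 6: ['sleepy', 'stone'] (min_width=12, slack=2)
Line 7: ['play', 'were', 'salt'] (min_width=14, slack=0)
Line 8: ['wilderness'] (min_width=10, slack=4)
Line 9: ['progress'] (min_width=8, slack=6)
Line 10: ['electric', 'north'] (min_width=14, slack=0)
Line 11: ['emerald', 'night'] (min_width=13, slack=1)
Line 12: ['cup', 'read', 'take'] (min_width=13, slack=1)
Line 13: ['support', 'bright'] (min_width=14, slack=0)
Line 14: ['coffee', 'happy'] (min_width=12, slack=2)
Line 15: ['blackboard'] (min_width=10, slack=4)
Line 16: ['forest'] (min_width=6, slack=8)
Line 17: ['electric'] (min_width=8, slack=6)
Total lines: 17

Answer: 17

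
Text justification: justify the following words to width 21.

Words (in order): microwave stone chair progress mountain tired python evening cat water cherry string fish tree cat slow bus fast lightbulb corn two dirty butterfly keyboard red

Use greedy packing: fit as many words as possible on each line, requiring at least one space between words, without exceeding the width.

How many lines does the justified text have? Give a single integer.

Answer: 9

Derivation:
Line 1: ['microwave', 'stone', 'chair'] (min_width=21, slack=0)
Line 2: ['progress', 'mountain'] (min_width=17, slack=4)
Line 3: ['tired', 'python', 'evening'] (min_width=20, slack=1)
Line 4: ['cat', 'water', 'cherry'] (min_width=16, slack=5)
Line 5: ['string', 'fish', 'tree', 'cat'] (min_width=20, slack=1)
Line 6: ['slow', 'bus', 'fast'] (min_width=13, slack=8)
Line 7: ['lightbulb', 'corn', 'two'] (min_width=18, slack=3)
Line 8: ['dirty', 'butterfly'] (min_width=15, slack=6)
Line 9: ['keyboard', 'red'] (min_width=12, slack=9)
Total lines: 9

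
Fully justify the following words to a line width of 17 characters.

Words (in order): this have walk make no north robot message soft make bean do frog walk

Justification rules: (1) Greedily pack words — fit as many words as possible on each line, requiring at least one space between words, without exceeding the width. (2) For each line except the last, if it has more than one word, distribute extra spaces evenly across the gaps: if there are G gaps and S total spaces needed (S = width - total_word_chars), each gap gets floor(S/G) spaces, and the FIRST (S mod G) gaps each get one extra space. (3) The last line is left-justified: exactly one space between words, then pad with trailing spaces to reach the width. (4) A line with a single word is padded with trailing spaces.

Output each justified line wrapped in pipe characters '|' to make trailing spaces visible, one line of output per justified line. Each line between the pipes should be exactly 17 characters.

Line 1: ['this', 'have', 'walk'] (min_width=14, slack=3)
Line 2: ['make', 'no', 'north'] (min_width=13, slack=4)
Line 3: ['robot', 'message'] (min_width=13, slack=4)
Line 4: ['soft', 'make', 'bean', 'do'] (min_width=17, slack=0)
Line 5: ['frog', 'walk'] (min_width=9, slack=8)

Answer: |this   have  walk|
|make   no   north|
|robot     message|
|soft make bean do|
|frog walk        |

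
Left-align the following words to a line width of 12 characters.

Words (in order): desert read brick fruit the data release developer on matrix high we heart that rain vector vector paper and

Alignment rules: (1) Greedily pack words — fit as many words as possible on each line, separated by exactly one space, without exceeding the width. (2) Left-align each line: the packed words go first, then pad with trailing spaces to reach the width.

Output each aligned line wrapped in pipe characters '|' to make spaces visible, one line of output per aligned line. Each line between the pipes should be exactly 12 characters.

Answer: |desert read |
|brick fruit |
|the data    |
|release     |
|developer on|
|matrix high |
|we heart    |
|that rain   |
|vector      |
|vector paper|
|and         |

Derivation:
Line 1: ['desert', 'read'] (min_width=11, slack=1)
Line 2: ['brick', 'fruit'] (min_width=11, slack=1)
Line 3: ['the', 'data'] (min_width=8, slack=4)
Line 4: ['release'] (min_width=7, slack=5)
Line 5: ['developer', 'on'] (min_width=12, slack=0)
Line 6: ['matrix', 'high'] (min_width=11, slack=1)
Line 7: ['we', 'heart'] (min_width=8, slack=4)
Line 8: ['that', 'rain'] (min_width=9, slack=3)
Line 9: ['vector'] (min_width=6, slack=6)
Line 10: ['vector', 'paper'] (min_width=12, slack=0)
Line 11: ['and'] (min_width=3, slack=9)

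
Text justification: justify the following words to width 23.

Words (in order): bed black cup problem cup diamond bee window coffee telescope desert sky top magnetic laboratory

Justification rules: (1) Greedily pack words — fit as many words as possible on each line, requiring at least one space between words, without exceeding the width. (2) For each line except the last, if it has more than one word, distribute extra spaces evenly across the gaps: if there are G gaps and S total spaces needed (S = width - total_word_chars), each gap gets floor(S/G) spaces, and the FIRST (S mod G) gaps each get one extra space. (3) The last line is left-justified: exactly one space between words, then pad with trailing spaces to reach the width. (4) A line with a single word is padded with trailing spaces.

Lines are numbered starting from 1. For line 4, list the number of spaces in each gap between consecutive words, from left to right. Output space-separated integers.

Line 1: ['bed', 'black', 'cup', 'problem'] (min_width=21, slack=2)
Line 2: ['cup', 'diamond', 'bee', 'window'] (min_width=22, slack=1)
Line 3: ['coffee', 'telescope', 'desert'] (min_width=23, slack=0)
Line 4: ['sky', 'top', 'magnetic'] (min_width=16, slack=7)
Line 5: ['laboratory'] (min_width=10, slack=13)

Answer: 5 4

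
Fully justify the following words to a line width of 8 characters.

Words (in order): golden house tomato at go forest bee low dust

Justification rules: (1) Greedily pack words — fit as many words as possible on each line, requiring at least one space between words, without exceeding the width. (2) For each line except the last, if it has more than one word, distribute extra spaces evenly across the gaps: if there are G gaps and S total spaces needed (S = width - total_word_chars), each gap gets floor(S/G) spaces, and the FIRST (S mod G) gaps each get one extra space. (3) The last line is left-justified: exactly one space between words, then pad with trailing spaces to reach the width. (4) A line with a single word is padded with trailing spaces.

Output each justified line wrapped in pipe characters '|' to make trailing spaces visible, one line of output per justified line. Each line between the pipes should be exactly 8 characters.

Answer: |golden  |
|house   |
|tomato  |
|at    go|
|forest  |
|bee  low|
|dust    |

Derivation:
Line 1: ['golden'] (min_width=6, slack=2)
Line 2: ['house'] (min_width=5, slack=3)
Line 3: ['tomato'] (min_width=6, slack=2)
Line 4: ['at', 'go'] (min_width=5, slack=3)
Line 5: ['forest'] (min_width=6, slack=2)
Line 6: ['bee', 'low'] (min_width=7, slack=1)
Line 7: ['dust'] (min_width=4, slack=4)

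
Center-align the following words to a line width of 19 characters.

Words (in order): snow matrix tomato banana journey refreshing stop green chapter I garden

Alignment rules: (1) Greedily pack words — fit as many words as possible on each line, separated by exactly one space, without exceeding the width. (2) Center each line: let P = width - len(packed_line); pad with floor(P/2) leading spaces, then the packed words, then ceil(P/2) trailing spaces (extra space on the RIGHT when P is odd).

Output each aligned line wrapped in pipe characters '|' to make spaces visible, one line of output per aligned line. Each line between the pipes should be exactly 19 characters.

Answer: |snow matrix tomato |
|  banana journey   |
|  refreshing stop  |
|  green chapter I  |
|      garden       |

Derivation:
Line 1: ['snow', 'matrix', 'tomato'] (min_width=18, slack=1)
Line 2: ['banana', 'journey'] (min_width=14, slack=5)
Line 3: ['refreshing', 'stop'] (min_width=15, slack=4)
Line 4: ['green', 'chapter', 'I'] (min_width=15, slack=4)
Line 5: ['garden'] (min_width=6, slack=13)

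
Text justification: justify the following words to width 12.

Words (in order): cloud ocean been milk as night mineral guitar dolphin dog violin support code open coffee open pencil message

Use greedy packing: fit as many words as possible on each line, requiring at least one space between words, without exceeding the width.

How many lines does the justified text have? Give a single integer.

Answer: 11

Derivation:
Line 1: ['cloud', 'ocean'] (min_width=11, slack=1)
Line 2: ['been', 'milk', 'as'] (min_width=12, slack=0)
Line 3: ['night'] (min_width=5, slack=7)
Line 4: ['mineral'] (min_width=7, slack=5)
Line 5: ['guitar'] (min_width=6, slack=6)
Line 6: ['dolphin', 'dog'] (min_width=11, slack=1)
Line 7: ['violin'] (min_width=6, slack=6)
Line 8: ['support', 'code'] (min_width=12, slack=0)
Line 9: ['open', 'coffee'] (min_width=11, slack=1)
Line 10: ['open', 'pencil'] (min_width=11, slack=1)
Line 11: ['message'] (min_width=7, slack=5)
Total lines: 11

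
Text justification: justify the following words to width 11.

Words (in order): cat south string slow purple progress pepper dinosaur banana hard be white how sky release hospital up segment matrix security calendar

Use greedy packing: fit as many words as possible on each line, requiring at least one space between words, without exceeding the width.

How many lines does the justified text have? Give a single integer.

Line 1: ['cat', 'south'] (min_width=9, slack=2)
Line 2: ['string', 'slow'] (min_width=11, slack=0)
Line 3: ['purple'] (min_width=6, slack=5)
Line 4: ['progress'] (min_width=8, slack=3)
Line 5: ['pepper'] (min_width=6, slack=5)
Line 6: ['dinosaur'] (min_width=8, slack=3)
Line 7: ['banana', 'hard'] (min_width=11, slack=0)
Line 8: ['be', 'white'] (min_width=8, slack=3)
Line 9: ['how', 'sky'] (min_width=7, slack=4)
Line 10: ['release'] (min_width=7, slack=4)
Line 11: ['hospital', 'up'] (min_width=11, slack=0)
Line 12: ['segment'] (min_width=7, slack=4)
Line 13: ['matrix'] (min_width=6, slack=5)
Line 14: ['security'] (min_width=8, slack=3)
Line 15: ['calendar'] (min_width=8, slack=3)
Total lines: 15

Answer: 15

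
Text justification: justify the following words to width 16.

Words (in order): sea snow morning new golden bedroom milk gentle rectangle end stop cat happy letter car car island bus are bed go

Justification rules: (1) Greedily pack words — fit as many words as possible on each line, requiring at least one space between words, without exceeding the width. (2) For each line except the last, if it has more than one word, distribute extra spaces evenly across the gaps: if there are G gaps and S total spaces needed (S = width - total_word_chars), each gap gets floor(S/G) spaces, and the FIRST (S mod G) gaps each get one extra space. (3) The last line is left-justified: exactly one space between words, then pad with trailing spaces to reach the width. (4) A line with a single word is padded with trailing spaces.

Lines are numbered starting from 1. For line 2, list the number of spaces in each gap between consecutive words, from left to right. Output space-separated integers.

Line 1: ['sea', 'snow', 'morning'] (min_width=16, slack=0)
Line 2: ['new', 'golden'] (min_width=10, slack=6)
Line 3: ['bedroom', 'milk'] (min_width=12, slack=4)
Line 4: ['gentle', 'rectangle'] (min_width=16, slack=0)
Line 5: ['end', 'stop', 'cat'] (min_width=12, slack=4)
Line 6: ['happy', 'letter', 'car'] (min_width=16, slack=0)
Line 7: ['car', 'island', 'bus'] (min_width=14, slack=2)
Line 8: ['are', 'bed', 'go'] (min_width=10, slack=6)

Answer: 7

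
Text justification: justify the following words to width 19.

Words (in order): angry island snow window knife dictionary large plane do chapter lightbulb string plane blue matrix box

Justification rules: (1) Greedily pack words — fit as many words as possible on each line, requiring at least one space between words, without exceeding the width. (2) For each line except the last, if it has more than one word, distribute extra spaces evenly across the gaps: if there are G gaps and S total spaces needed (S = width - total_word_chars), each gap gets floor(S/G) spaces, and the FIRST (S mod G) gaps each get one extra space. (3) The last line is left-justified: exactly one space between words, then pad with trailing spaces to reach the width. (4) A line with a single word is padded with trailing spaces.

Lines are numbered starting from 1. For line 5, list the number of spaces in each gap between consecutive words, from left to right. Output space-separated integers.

Line 1: ['angry', 'island', 'snow'] (min_width=17, slack=2)
Line 2: ['window', 'knife'] (min_width=12, slack=7)
Line 3: ['dictionary', 'large'] (min_width=16, slack=3)
Line 4: ['plane', 'do', 'chapter'] (min_width=16, slack=3)
Line 5: ['lightbulb', 'string'] (min_width=16, slack=3)
Line 6: ['plane', 'blue', 'matrix'] (min_width=17, slack=2)
Line 7: ['box'] (min_width=3, slack=16)

Answer: 4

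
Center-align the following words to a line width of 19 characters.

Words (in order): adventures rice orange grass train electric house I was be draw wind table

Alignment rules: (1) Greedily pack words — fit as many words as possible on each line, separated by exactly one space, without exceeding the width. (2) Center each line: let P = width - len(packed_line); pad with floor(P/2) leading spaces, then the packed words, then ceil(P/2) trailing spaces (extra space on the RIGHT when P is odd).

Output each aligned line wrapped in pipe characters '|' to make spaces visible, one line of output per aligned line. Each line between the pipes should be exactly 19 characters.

Line 1: ['adventures', 'rice'] (min_width=15, slack=4)
Line 2: ['orange', 'grass', 'train'] (min_width=18, slack=1)
Line 3: ['electric', 'house', 'I'] (min_width=16, slack=3)
Line 4: ['was', 'be', 'draw', 'wind'] (min_width=16, slack=3)
Line 5: ['table'] (min_width=5, slack=14)

Answer: |  adventures rice  |
|orange grass train |
| electric house I  |
| was be draw wind  |
|       table       |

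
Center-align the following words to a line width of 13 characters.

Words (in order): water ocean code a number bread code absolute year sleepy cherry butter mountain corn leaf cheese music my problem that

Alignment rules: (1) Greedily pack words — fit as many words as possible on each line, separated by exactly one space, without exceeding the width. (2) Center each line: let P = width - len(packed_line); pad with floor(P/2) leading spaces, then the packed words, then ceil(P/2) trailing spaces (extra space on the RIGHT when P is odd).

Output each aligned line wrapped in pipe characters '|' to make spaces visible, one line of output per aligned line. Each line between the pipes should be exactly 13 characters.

Line 1: ['water', 'ocean'] (min_width=11, slack=2)
Line 2: ['code', 'a', 'number'] (min_width=13, slack=0)
Line 3: ['bread', 'code'] (min_width=10, slack=3)
Line 4: ['absolute', 'year'] (min_width=13, slack=0)
Line 5: ['sleepy', 'cherry'] (min_width=13, slack=0)
Line 6: ['butter'] (min_width=6, slack=7)
Line 7: ['mountain', 'corn'] (min_width=13, slack=0)
Line 8: ['leaf', 'cheese'] (min_width=11, slack=2)
Line 9: ['music', 'my'] (min_width=8, slack=5)
Line 10: ['problem', 'that'] (min_width=12, slack=1)

Answer: | water ocean |
|code a number|
| bread code  |
|absolute year|
|sleepy cherry|
|   butter    |
|mountain corn|
| leaf cheese |
|  music my   |
|problem that |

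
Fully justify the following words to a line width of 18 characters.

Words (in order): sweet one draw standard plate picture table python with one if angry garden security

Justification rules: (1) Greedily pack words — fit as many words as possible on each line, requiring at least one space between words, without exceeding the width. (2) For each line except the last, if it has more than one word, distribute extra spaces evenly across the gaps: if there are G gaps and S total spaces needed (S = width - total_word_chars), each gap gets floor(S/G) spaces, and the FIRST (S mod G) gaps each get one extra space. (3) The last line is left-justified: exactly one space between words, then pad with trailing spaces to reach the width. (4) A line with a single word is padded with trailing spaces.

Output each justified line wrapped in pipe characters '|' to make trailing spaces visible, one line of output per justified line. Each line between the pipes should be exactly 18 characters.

Line 1: ['sweet', 'one', 'draw'] (min_width=14, slack=4)
Line 2: ['standard', 'plate'] (min_width=14, slack=4)
Line 3: ['picture', 'table'] (min_width=13, slack=5)
Line 4: ['python', 'with', 'one', 'if'] (min_width=18, slack=0)
Line 5: ['angry', 'garden'] (min_width=12, slack=6)
Line 6: ['security'] (min_width=8, slack=10)

Answer: |sweet   one   draw|
|standard     plate|
|picture      table|
|python with one if|
|angry       garden|
|security          |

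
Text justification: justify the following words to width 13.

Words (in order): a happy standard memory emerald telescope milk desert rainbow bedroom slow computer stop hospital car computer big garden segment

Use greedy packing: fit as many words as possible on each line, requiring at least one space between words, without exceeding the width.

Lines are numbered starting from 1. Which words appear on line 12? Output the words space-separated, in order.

Line 1: ['a', 'happy'] (min_width=7, slack=6)
Line 2: ['standard'] (min_width=8, slack=5)
Line 3: ['memory'] (min_width=6, slack=7)
Line 4: ['emerald'] (min_width=7, slack=6)
Line 5: ['telescope'] (min_width=9, slack=4)
Line 6: ['milk', 'desert'] (min_width=11, slack=2)
Line 7: ['rainbow'] (min_width=7, slack=6)
Line 8: ['bedroom', 'slow'] (min_width=12, slack=1)
Line 9: ['computer', 'stop'] (min_width=13, slack=0)
Line 10: ['hospital', 'car'] (min_width=12, slack=1)
Line 11: ['computer', 'big'] (min_width=12, slack=1)
Line 12: ['garden'] (min_width=6, slack=7)
Line 13: ['segment'] (min_width=7, slack=6)

Answer: garden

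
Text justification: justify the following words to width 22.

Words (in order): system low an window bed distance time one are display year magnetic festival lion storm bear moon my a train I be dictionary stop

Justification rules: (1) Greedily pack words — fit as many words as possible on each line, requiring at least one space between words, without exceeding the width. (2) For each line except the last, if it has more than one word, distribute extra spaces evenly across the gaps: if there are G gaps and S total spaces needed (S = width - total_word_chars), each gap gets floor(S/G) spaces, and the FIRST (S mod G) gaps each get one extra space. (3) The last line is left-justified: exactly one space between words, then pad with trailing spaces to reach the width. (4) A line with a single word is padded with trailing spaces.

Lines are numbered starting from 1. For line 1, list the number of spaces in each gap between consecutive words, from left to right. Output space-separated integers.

Answer: 2 2 1

Derivation:
Line 1: ['system', 'low', 'an', 'window'] (min_width=20, slack=2)
Line 2: ['bed', 'distance', 'time', 'one'] (min_width=21, slack=1)
Line 3: ['are', 'display', 'year'] (min_width=16, slack=6)
Line 4: ['magnetic', 'festival', 'lion'] (min_width=22, slack=0)
Line 5: ['storm', 'bear', 'moon', 'my', 'a'] (min_width=20, slack=2)
Line 6: ['train', 'I', 'be', 'dictionary'] (min_width=21, slack=1)
Line 7: ['stop'] (min_width=4, slack=18)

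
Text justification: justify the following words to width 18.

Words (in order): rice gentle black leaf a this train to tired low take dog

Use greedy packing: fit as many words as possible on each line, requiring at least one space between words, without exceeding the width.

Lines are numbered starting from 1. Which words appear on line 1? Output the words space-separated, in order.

Line 1: ['rice', 'gentle', 'black'] (min_width=17, slack=1)
Line 2: ['leaf', 'a', 'this', 'train'] (min_width=17, slack=1)
Line 3: ['to', 'tired', 'low', 'take'] (min_width=17, slack=1)
Line 4: ['dog'] (min_width=3, slack=15)

Answer: rice gentle black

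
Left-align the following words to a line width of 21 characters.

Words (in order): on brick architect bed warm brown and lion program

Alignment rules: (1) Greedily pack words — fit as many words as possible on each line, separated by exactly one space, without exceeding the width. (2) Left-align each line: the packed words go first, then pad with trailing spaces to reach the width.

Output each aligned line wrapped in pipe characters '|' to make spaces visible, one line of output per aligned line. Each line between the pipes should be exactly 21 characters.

Line 1: ['on', 'brick', 'architect'] (min_width=18, slack=3)
Line 2: ['bed', 'warm', 'brown', 'and'] (min_width=18, slack=3)
Line 3: ['lion', 'program'] (min_width=12, slack=9)

Answer: |on brick architect   |
|bed warm brown and   |
|lion program         |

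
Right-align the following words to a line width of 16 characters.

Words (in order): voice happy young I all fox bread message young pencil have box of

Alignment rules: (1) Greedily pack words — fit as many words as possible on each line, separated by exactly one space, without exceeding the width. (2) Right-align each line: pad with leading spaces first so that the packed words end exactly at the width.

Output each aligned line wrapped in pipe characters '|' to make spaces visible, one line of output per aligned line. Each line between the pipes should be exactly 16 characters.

Line 1: ['voice', 'happy'] (min_width=11, slack=5)
Line 2: ['young', 'I', 'all', 'fox'] (min_width=15, slack=1)
Line 3: ['bread', 'message'] (min_width=13, slack=3)
Line 4: ['young', 'pencil'] (min_width=12, slack=4)
Line 5: ['have', 'box', 'of'] (min_width=11, slack=5)

Answer: |     voice happy|
| young I all fox|
|   bread message|
|    young pencil|
|     have box of|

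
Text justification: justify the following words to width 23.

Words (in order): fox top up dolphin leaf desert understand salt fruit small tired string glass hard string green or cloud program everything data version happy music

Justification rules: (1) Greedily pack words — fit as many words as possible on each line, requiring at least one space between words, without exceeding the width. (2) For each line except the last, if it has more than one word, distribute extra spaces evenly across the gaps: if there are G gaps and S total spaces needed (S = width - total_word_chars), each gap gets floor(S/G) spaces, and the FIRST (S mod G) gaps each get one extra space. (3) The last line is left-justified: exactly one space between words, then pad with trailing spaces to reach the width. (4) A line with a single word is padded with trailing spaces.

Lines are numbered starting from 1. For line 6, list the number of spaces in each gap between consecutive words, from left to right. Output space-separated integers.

Line 1: ['fox', 'top', 'up', 'dolphin', 'leaf'] (min_width=23, slack=0)
Line 2: ['desert', 'understand', 'salt'] (min_width=22, slack=1)
Line 3: ['fruit', 'small', 'tired'] (min_width=17, slack=6)
Line 4: ['string', 'glass', 'hard'] (min_width=17, slack=6)
Line 5: ['string', 'green', 'or', 'cloud'] (min_width=21, slack=2)
Line 6: ['program', 'everything', 'data'] (min_width=23, slack=0)
Line 7: ['version', 'happy', 'music'] (min_width=19, slack=4)

Answer: 1 1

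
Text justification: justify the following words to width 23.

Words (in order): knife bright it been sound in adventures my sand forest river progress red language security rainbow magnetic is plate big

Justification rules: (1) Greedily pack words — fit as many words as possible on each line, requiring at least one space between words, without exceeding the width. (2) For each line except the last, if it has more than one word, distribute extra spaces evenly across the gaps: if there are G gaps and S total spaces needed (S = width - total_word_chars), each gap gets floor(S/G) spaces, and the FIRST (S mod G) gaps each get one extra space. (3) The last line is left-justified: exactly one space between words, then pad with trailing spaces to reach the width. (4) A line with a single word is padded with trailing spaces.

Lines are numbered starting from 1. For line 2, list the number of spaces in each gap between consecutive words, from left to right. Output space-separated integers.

Answer: 2 1 1

Derivation:
Line 1: ['knife', 'bright', 'it', 'been'] (min_width=20, slack=3)
Line 2: ['sound', 'in', 'adventures', 'my'] (min_width=22, slack=1)
Line 3: ['sand', 'forest', 'river'] (min_width=17, slack=6)
Line 4: ['progress', 'red', 'language'] (min_width=21, slack=2)
Line 5: ['security', 'rainbow'] (min_width=16, slack=7)
Line 6: ['magnetic', 'is', 'plate', 'big'] (min_width=21, slack=2)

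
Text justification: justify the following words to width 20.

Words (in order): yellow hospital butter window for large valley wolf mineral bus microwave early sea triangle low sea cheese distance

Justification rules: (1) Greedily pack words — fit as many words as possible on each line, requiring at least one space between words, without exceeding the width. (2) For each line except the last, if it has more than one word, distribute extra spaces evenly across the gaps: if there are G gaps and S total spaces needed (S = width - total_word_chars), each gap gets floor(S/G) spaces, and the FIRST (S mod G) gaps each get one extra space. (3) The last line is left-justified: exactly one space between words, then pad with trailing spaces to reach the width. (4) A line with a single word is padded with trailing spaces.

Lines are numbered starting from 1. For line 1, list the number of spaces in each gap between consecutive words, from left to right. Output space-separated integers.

Answer: 6

Derivation:
Line 1: ['yellow', 'hospital'] (min_width=15, slack=5)
Line 2: ['butter', 'window', 'for'] (min_width=17, slack=3)
Line 3: ['large', 'valley', 'wolf'] (min_width=17, slack=3)
Line 4: ['mineral', 'bus'] (min_width=11, slack=9)
Line 5: ['microwave', 'early', 'sea'] (min_width=19, slack=1)
Line 6: ['triangle', 'low', 'sea'] (min_width=16, slack=4)
Line 7: ['cheese', 'distance'] (min_width=15, slack=5)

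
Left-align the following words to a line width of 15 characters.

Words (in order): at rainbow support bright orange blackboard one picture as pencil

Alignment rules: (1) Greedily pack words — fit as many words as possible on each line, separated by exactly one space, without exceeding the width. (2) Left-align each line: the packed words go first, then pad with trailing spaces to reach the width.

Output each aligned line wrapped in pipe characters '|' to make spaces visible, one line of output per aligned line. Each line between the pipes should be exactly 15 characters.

Line 1: ['at', 'rainbow'] (min_width=10, slack=5)
Line 2: ['support', 'bright'] (min_width=14, slack=1)
Line 3: ['orange'] (min_width=6, slack=9)
Line 4: ['blackboard', 'one'] (min_width=14, slack=1)
Line 5: ['picture', 'as'] (min_width=10, slack=5)
Line 6: ['pencil'] (min_width=6, slack=9)

Answer: |at rainbow     |
|support bright |
|orange         |
|blackboard one |
|picture as     |
|pencil         |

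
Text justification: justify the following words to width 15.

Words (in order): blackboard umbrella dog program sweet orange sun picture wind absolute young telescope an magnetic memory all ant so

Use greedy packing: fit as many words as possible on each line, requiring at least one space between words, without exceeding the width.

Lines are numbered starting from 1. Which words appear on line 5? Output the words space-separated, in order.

Answer: picture wind

Derivation:
Line 1: ['blackboard'] (min_width=10, slack=5)
Line 2: ['umbrella', 'dog'] (min_width=12, slack=3)
Line 3: ['program', 'sweet'] (min_width=13, slack=2)
Line 4: ['orange', 'sun'] (min_width=10, slack=5)
Line 5: ['picture', 'wind'] (min_width=12, slack=3)
Line 6: ['absolute', 'young'] (min_width=14, slack=1)
Line 7: ['telescope', 'an'] (min_width=12, slack=3)
Line 8: ['magnetic', 'memory'] (min_width=15, slack=0)
Line 9: ['all', 'ant', 'so'] (min_width=10, slack=5)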